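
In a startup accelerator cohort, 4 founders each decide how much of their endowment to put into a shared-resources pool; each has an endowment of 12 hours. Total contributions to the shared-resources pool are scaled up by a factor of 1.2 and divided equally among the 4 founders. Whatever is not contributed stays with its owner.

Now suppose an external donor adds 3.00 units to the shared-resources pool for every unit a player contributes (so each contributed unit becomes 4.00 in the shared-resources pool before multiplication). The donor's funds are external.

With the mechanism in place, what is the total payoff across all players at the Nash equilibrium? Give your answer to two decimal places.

Under the mechanism each unit contributed yields 1.2 × 4.00 / 4 = 1.2000 back to its contributor per unit of net cost, which exceeds 1, making full contribution the dominant choice for everyone.
At the Nash equilibrium everyone contributes 12. Group total payoff = 1.2 × 4.00 × 48 = 230.40.

230.40 hours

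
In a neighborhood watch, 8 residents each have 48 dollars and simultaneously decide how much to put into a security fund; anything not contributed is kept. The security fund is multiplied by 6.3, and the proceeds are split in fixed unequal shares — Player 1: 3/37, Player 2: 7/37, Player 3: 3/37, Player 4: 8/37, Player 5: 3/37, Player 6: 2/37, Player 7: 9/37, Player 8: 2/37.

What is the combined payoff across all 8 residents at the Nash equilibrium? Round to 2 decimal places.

1147.20 dollars

A player with share s gets back 6.3·s per unit contributed, so full contribution is dominant for anyone with s > 1/6.3 = 0.1587 and zero contribution is dominant for anyone below.
Player 2, Player 4 and Player 7 clear that bar, contributing 48 each; the remaining 5 contribute 0. Total contributed: 144.
The security fund pays out 6.3 × 144 = 907.20 in total (split across the unequal shares, but the aggregate is all that matters for the group sum).
The 5 free-riders keep 48 each, adding 240. Group total = 240 + 907.20 = 1147.20.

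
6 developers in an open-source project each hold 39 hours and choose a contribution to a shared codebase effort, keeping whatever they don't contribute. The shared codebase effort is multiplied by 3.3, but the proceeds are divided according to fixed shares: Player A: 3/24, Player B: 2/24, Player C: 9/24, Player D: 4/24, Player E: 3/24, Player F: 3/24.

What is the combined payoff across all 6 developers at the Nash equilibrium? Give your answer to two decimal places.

Each unit j contributes comes back to j as 3.3 × (j's share), so j prefers to contribute only if that share exceeds 1/3.3 = 0.3030; otherwise keeping the unit dominates.
Only Player C (9/24) clears that bar, contributing 39; the remaining 5 contribute 0. Total contributed: 39.
The shared codebase effort pays out 3.3 × 39 = 128.70 in total (split across the unequal shares, but the aggregate is all that matters for the group sum).
The 5 free-riders keep 39 each, adding 195. Group total = 195 + 128.70 = 323.70.

323.70 hours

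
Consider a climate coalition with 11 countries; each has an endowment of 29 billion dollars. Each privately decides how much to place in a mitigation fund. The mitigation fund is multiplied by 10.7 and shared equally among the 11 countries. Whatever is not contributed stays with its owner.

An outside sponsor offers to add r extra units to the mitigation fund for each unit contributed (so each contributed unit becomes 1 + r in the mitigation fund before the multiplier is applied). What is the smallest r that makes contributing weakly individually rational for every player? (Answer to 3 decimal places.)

With matching at rate r, one contributed unit becomes (1 + r) in the mitigation fund and returns 10.7 × (1 + r) / 11 to the contributor.
Setting this equal to 1: 1 + r = 11/10.7 = 1.0280.
So the minimum matching rate is r = 1.0280 − 1 = 0.028.

0.028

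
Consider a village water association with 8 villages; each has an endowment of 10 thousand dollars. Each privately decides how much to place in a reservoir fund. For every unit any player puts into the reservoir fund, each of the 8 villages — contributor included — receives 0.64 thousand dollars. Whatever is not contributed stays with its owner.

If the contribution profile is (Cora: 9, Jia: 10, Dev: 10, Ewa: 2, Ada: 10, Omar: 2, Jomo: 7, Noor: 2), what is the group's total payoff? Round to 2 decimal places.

Total contributed: 9 + 10 + 10 + 2 + 10 + 2 + 7 + 2 = 52; total kept: 8 × 10 − 52 = 28.
The reservoir fund pays out 0.64 × 8 × 52 = 266.24 in aggregate.
Group total = 28 + 266.24 = 294.24.

294.24 thousand dollars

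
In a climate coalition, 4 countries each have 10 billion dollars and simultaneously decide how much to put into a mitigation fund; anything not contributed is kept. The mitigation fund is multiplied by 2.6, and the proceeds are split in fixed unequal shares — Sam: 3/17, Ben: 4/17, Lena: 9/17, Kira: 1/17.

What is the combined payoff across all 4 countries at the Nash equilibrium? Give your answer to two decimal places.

56.00 billion dollars

Player j's private return per contributed unit is 2.6 × (j's share). Contributing is weakly dominant for j when that share is at least 1/2.6 = 0.3846, and contributing 0 is dominant otherwise.
Only Lena (9/17) clears that bar, contributing 10; the remaining 3 contribute 0. Total contributed: 10.
The mitigation fund pays out 2.6 × 10 = 26.00 in total (split across the unequal shares, but the aggregate is all that matters for the group sum).
The 3 free-riders keep 10 each, adding 30. Group total = 30 + 26.00 = 56.00.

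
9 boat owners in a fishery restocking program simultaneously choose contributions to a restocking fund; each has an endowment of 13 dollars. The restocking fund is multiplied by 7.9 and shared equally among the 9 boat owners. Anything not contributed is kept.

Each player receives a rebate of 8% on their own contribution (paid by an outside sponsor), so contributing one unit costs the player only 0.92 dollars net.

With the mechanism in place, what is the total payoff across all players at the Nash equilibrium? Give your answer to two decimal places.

The effective private return is (7.9/9) / 0.92 = 0.9541, which is still under 1, so the mechanism doesn't change anyone's dominant strategy: zero contribution.
At the Nash equilibrium no one contributes; group total payoff = 9 × 13 = 117.

117.00 dollars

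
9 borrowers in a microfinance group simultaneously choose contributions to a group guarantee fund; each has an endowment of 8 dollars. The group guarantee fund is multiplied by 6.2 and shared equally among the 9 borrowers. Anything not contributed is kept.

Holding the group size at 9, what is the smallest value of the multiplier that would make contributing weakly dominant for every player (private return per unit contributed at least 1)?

9

A contributed unit returns (multiplier)/9 to its contributor.
This reaches 1 exactly when the multiplier is 9.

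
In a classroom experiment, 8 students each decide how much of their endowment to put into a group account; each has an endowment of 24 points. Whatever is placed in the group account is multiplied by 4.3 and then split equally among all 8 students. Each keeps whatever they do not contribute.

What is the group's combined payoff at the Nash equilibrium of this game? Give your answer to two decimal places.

Each contributed unit returns 4.3/8 = 0.5375 to its contributor — below 1 — so contributing 0 is dominant for every player. At the Nash equilibrium everyone keeps their 24, and the group total is 8 × 24 = 192.

192.00 points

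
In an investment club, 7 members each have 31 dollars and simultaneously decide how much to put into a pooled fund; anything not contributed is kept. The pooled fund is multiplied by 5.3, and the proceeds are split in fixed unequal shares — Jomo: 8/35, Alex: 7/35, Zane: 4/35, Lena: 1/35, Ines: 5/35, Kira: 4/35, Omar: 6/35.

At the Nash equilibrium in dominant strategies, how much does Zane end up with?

A player with share s gets back 5.3·s per unit contributed, so full contribution is dominant for anyone with s > 1/5.3 = 0.1887 and zero contribution is dominant for anyone below.
The shares above 0.1887 belong to Jomo and Alex, contributing 31 each; the remaining 5 contribute 0. Total contributed: 62.
Zane keeps 31 and receives 5.3 × 62 × 4/35 = 37.55 from the pooled fund, for a payoff of 68.55.

68.55 dollars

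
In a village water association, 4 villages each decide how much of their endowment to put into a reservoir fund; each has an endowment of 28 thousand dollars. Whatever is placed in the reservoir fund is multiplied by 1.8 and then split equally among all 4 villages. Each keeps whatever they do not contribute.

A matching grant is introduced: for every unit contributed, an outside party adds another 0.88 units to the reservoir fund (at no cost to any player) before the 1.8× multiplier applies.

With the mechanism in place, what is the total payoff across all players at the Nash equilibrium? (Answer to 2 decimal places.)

With the mechanism, a contributed unit returns 1.8 × 1.88 / 4 = 0.8460 per unit of net cost — still below 1 — so contributing 0 remains dominant for every player.
At the Nash equilibrium no one contributes; group total payoff = 4 × 28 = 112.

112.00 thousand dollars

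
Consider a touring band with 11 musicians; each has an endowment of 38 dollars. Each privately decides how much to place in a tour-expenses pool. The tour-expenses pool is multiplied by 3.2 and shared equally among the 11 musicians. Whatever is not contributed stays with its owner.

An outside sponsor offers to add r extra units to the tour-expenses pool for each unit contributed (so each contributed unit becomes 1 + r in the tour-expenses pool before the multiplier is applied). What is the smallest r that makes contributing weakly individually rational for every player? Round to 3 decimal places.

2.438

With matching at rate r, one contributed unit becomes (1 + r) in the tour-expenses pool and returns 3.2 × (1 + r) / 11 to the contributor.
Setting this equal to 1: 1 + r = 11/3.2 = 3.4375.
So the minimum matching rate is r = 3.4375 − 1 = 2.438.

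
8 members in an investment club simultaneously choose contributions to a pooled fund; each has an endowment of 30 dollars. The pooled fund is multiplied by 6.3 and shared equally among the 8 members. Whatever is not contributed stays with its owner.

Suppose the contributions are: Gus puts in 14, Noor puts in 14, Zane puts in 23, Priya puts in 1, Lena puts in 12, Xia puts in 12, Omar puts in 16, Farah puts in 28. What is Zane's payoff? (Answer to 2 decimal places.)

101.50 dollars

Total contributed: 14 + 14 + 23 + 1 + 12 + 12 + 16 + 28 = 120.
Each receives 6.3 × 120 / 8 = 94.50 from the pooled fund.
Zane keeps 30 − 23 = 7, so Zane's payoff is 7 + 94.50 = 101.50.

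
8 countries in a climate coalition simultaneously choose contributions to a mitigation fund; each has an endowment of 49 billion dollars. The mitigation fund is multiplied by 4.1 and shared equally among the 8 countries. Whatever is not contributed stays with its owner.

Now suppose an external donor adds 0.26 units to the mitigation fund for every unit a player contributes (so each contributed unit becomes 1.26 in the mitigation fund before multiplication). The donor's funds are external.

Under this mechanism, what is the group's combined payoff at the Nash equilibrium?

392.00 billion dollars

The effective private return is 4.1 × 1.26 / 8 = 0.6458, which is still under 1, so the mechanism doesn't change anyone's dominant strategy: zero contribution.
At the Nash equilibrium no one contributes; group total payoff = 8 × 49 = 392.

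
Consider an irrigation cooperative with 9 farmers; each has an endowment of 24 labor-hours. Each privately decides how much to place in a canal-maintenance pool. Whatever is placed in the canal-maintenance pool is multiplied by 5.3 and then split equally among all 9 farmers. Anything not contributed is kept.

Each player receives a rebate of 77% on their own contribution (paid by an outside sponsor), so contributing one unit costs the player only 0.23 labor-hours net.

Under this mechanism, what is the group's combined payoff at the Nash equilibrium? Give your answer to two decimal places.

The effective private return per unit is now (5.3/9) / 0.23 = 2.5604 > 1, so every player's dominant strategy flips to full contribution.
At the Nash equilibrium everyone contributes 24. Group total payoff = 9 × (24 × 0.77 + 5.3 × 24) = 1311.12.

1311.12 labor-hours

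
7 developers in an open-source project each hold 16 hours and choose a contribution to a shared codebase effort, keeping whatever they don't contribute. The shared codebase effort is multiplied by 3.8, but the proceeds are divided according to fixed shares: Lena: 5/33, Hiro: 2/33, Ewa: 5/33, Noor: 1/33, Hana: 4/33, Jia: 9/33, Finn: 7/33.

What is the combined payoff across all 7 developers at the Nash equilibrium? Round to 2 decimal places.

156.80 hours

Player j's private return per contributed unit is 3.8 × (j's share). Contributing is weakly dominant for j when that share is at least 1/3.8 = 0.2632, and contributing 0 is dominant otherwise.
Only Jia (9/33) clears that bar, contributing 16; the remaining 6 contribute 0. Total contributed: 16.
The shared codebase effort pays out 3.8 × 16 = 60.80 in total (split across the unequal shares, but the aggregate is all that matters for the group sum).
The 6 free-riders keep 16 each, adding 96. Group total = 96 + 60.80 = 156.80.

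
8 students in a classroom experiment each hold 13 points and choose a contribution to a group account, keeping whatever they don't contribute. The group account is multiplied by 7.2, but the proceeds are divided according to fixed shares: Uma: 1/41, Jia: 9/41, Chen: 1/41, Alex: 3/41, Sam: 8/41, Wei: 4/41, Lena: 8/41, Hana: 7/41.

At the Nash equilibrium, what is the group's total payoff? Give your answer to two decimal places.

426.40 points

A player with share s gets back 7.2·s per unit contributed, so full contribution is dominant for anyone with s > 1/7.2 = 0.1389 and zero contribution is dominant for anyone below.
Jia, Sam, Lena and Hana clear that bar, contributing 13 each; the remaining 4 contribute 0. Total contributed: 52.
The group account pays out 7.2 × 52 = 374.40 in total (split across the unequal shares, but the aggregate is all that matters for the group sum).
The 4 free-riders keep 13 each, adding 52. Group total = 52 + 374.40 = 426.40.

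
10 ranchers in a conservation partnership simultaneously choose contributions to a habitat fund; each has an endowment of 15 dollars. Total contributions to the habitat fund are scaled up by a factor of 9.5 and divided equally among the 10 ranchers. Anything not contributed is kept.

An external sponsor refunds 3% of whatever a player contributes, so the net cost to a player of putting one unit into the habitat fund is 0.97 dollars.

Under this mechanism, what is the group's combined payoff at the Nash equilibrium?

150.00 dollars

Even with the mechanism, each unit contributed returns only (9.5/10) / 0.97 = 0.9794 per unit of net cost, so contributing nothing is still dominant.
At the Nash equilibrium no one contributes; group total payoff = 10 × 15 = 150.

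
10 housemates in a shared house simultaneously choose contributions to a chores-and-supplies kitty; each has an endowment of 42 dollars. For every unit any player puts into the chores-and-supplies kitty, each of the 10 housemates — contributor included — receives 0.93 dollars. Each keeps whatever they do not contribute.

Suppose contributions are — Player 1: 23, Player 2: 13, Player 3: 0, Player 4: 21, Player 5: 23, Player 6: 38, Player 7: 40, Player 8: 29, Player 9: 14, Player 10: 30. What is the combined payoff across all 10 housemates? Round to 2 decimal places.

Total contributed: 23 + 13 + 0 + 21 + 23 + 38 + 40 + 29 + 14 + 30 = 231; total kept: 10 × 42 − 231 = 189.
The chores-and-supplies kitty pays out 0.93 × 10 × 231 = 2148.30 in aggregate.
Group total = 189 + 2148.30 = 2337.30.

2337.30 dollars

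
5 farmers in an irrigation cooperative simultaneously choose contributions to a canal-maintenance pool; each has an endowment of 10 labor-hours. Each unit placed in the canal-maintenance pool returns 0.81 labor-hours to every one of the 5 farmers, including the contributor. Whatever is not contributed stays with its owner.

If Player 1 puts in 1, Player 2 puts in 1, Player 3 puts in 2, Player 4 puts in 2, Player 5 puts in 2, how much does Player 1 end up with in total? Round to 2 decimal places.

15.48 labor-hours

Total contributed: 1 + 1 + 2 + 2 + 2 = 8.
Each receives 0.81 × 8 = 6.48 from the canal-maintenance pool.
Player 1 keeps 10 − 1 = 9, so Player 1's payoff is 9 + 6.48 = 15.48.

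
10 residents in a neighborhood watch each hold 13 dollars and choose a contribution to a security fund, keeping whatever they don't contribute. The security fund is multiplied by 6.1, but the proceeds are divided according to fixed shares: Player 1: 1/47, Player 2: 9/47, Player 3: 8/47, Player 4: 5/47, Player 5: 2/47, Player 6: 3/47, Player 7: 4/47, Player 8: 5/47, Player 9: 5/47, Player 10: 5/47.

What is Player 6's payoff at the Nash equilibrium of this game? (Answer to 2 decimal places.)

For player j, contributing a unit is worthwhile iff 6.1 × (j's share) ≥ 1, i.e. iff j's share is at least 0.1639.
Player 2 and Player 3 clear that bar, contributing 13 each; the remaining 8 contribute 0. Total contributed: 26.
Player 6 keeps 13 and receives 6.1 × 26 × 3/47 = 10.12 from the security fund, for a payoff of 23.12.

23.12 dollars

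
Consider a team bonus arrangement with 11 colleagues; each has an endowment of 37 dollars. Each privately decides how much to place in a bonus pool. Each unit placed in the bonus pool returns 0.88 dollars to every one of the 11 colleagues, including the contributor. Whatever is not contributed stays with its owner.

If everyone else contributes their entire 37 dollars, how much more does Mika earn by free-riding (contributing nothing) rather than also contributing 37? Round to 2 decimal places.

Switching from a contribution of 37 to 0 lets Mika keep an extra 37 dollars, but lowers the bonus pool by 37, which costs Mika their own share of that drop: 0.88 × 37 = 32.56.
Net gain = 37 − 32.56 = 4.44. The private return per contributed unit (0.88) is below 1, so free-riding is indeed the best response regardless of what the others do.

4.44 dollars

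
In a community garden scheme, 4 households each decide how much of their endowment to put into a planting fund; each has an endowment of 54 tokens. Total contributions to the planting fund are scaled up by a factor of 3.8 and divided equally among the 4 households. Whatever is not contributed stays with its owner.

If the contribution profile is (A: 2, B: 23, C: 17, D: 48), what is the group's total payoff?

Total contributed: 2 + 23 + 17 + 48 = 90; total kept: 4 × 54 − 90 = 126.
The planting fund pays out 3.8 × 90 = 342.00 in aggregate.
Group total = 126 + 342.00 = 468.00.

468.00 tokens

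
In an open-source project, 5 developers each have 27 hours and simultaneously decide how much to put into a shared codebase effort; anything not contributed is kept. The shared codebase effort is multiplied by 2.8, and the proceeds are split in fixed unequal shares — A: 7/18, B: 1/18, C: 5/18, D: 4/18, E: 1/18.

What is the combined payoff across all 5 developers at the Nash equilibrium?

Player j's private return per contributed unit is 2.8 × (j's share). Contributing is weakly dominant for j when that share is at least 1/2.8 = 0.3571, and contributing 0 is dominant otherwise.
The only share above 0.3571 is A's 7/18, contributing 27; the remaining 4 contribute 0. Total contributed: 27.
The shared codebase effort pays out 2.8 × 27 = 75.60 in total (split across the unequal shares, but the aggregate is all that matters for the group sum).
The 4 free-riders keep 27 each, adding 108. Group total = 108 + 75.60 = 183.60.

183.60 hours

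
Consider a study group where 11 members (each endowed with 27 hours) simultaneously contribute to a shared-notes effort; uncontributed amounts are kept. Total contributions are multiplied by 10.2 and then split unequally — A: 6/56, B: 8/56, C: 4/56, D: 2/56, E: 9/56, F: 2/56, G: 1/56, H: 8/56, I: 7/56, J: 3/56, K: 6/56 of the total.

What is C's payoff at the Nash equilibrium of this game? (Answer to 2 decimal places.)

For player j, contributing a unit is worthwhile iff 10.2 × (j's share) ≥ 1, i.e. iff j's share is at least 0.0980.
A, B, E, H, I and K clear that bar, contributing 27 each; the remaining 5 contribute 0. Total contributed: 162.
C keeps 27 and receives 10.2 × 162 × 4/56 = 118.03 from the shared-notes effort, for a payoff of 145.03.

145.03 hours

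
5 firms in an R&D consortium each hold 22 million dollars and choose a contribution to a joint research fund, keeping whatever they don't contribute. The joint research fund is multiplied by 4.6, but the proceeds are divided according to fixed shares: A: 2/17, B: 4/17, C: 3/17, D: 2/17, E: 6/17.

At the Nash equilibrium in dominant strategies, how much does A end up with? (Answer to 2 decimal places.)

Each unit j contributes comes back to j as 4.6 × (j's share), so j prefers to contribute only if that share exceeds 1/4.6 = 0.2174; otherwise keeping the unit dominates.
B and E clear that bar, contributing 22 each; the remaining 3 contribute 0. Total contributed: 44.
A keeps 22 and receives 4.6 × 44 × 2/17 = 23.81 from the joint research fund, for a payoff of 45.81.

45.81 million dollars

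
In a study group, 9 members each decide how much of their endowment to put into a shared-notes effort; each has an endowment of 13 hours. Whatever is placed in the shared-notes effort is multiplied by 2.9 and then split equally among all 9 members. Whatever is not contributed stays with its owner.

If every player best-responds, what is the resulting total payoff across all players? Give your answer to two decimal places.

Each contributed unit returns 2.9/9 = 0.3222 to its contributor — below 1 — so contributing 0 is dominant for every player. At the Nash equilibrium everyone keeps their 13, and the group total is 9 × 13 = 117.

117.00 hours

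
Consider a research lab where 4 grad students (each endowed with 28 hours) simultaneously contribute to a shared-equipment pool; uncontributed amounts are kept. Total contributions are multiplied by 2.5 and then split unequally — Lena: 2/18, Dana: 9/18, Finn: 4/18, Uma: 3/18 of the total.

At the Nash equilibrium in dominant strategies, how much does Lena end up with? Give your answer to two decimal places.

35.78 hours

Player j's private return per contributed unit is 2.5 × (j's share). Contributing is weakly dominant for j when that share is at least 1/2.5 = 0.4000, and contributing 0 is dominant otherwise.
Dana alone (share 9/18) is above the threshold, contributing 28; the remaining 3 contribute 0. Total contributed: 28.
Lena keeps 28 and receives 2.5 × 28 × 2/18 = 7.78 from the shared-equipment pool, for a payoff of 35.78.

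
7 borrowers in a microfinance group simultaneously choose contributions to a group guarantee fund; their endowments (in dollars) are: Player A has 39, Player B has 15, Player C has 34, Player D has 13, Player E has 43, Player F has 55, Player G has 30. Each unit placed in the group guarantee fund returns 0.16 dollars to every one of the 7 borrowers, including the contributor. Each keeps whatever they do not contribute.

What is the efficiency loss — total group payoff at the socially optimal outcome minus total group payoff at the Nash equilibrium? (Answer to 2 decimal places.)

27.48 dollars

The private return per contributed unit is 0.16 < 1 for everyone, so the Nash equilibrium is zero contribution and the group total is Σ E_j = 39 + 15 + 34 + 13 + 43 + 55 + 30 = 229.
Each contributed unit returns 1.120 to the group, so the social optimum is full contribution by everyone: group total = 1.120 × 229 = 256.48.
Efficiency loss = (1.120 − 1) × 229 = 27.48.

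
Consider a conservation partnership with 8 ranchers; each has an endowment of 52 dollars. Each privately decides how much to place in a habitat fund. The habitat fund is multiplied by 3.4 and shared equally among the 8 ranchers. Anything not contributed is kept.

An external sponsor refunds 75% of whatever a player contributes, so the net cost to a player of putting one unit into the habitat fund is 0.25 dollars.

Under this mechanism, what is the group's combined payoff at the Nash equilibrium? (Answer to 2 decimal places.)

Under the mechanism each unit contributed yields (3.4/8) / 0.25 = 1.7000 back to its contributor per unit of net cost, which exceeds 1, making full contribution the dominant choice for everyone.
At the Nash equilibrium everyone contributes 52. Group total payoff = 8 × (52 × 0.75 + 3.4 × 52) = 1726.40.

1726.40 dollars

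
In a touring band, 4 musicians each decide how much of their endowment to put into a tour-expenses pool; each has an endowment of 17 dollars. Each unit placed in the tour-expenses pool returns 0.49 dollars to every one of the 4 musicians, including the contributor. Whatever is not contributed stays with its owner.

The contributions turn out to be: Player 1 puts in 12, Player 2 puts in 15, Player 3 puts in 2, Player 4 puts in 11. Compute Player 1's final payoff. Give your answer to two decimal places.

Total contributed: 12 + 15 + 2 + 11 = 40.
Each receives 0.49 × 40 = 19.60 from the tour-expenses pool.
Player 1 keeps 17 − 12 = 5, so Player 1's payoff is 5 + 19.60 = 24.60.

24.60 dollars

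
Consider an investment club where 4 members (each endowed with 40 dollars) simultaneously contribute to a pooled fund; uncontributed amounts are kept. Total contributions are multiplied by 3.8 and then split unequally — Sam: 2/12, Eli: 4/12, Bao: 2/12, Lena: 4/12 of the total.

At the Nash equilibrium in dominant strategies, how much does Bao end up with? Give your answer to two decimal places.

Player j's private return per contributed unit is 3.8 × (j's share). Contributing is weakly dominant for j when that share is at least 1/3.8 = 0.2632, and contributing 0 is dominant otherwise.
Eli and Lena are above the threshold, contributing 40 each; the remaining 2 contribute 0. Total contributed: 80.
Bao keeps 40 and receives 3.8 × 80 × 2/12 = 50.67 from the pooled fund, for a payoff of 90.67.

90.67 dollars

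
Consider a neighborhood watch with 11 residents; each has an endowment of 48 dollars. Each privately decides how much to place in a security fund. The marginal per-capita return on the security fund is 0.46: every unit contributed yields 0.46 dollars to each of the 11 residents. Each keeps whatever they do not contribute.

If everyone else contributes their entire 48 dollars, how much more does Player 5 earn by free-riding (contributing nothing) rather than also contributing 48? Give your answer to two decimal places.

Switching from a contribution of 48 to 0 lets Player 5 keep an extra 48 dollars, but lowers the security fund by 48, which costs Player 5 their own share of that drop: 0.46 × 48 = 22.08.
Net gain = 48 − 22.08 = 25.92. The private return per contributed unit (0.46) is below 1, so free-riding is indeed the best response regardless of what the others do.

25.92 dollars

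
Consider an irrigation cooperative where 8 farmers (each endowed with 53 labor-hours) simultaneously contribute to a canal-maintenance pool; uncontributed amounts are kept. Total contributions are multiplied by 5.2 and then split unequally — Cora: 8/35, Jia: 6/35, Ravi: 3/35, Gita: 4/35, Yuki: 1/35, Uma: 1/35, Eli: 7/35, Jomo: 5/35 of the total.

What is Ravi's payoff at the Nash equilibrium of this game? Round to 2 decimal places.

100.25 labor-hours

For player j, contributing a unit is worthwhile iff 5.2 × (j's share) ≥ 1, i.e. iff j's share is at least 0.1923.
Cora and Eli are above the threshold, contributing 53 each; the remaining 6 contribute 0. Total contributed: 106.
Ravi keeps 53 and receives 5.2 × 106 × 3/35 = 47.25 from the canal-maintenance pool, for a payoff of 100.25.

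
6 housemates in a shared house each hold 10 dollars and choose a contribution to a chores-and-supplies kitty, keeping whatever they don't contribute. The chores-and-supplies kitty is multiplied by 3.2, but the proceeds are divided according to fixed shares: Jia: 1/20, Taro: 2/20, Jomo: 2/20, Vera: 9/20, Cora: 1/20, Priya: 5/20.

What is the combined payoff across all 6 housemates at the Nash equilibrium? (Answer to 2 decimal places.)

82.00 dollars

For player j, contributing a unit is worthwhile iff 3.2 × (j's share) ≥ 1, i.e. iff j's share is at least 0.3125.
Vera alone (share 9/20) is above the threshold, contributing 10; the remaining 5 contribute 0. Total contributed: 10.
The chores-and-supplies kitty pays out 3.2 × 10 = 32.00 in total (split across the unequal shares, but the aggregate is all that matters for the group sum).
The 5 free-riders keep 10 each, adding 50. Group total = 50 + 32.00 = 82.00.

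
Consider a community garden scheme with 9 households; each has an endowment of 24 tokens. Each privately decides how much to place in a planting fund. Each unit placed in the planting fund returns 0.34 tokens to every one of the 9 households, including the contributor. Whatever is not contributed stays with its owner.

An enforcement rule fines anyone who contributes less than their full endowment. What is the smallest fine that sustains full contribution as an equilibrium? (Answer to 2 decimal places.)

Given the others contribute fully, the best deviation is to contribute 0 (any partial contribution still incurs the fine and gives up units whose private return 0.34 is below 1).
Deviating from 24 to 0 saves 24 tokens but forfeits the deviator's share of the drop in the planting fund: 0.34 × 24 = 8.16.
So the deviation gain is 24 − 8.16 = 15.84, and the fine must be at least 15.84 tokens to wipe it out.

15.84 tokens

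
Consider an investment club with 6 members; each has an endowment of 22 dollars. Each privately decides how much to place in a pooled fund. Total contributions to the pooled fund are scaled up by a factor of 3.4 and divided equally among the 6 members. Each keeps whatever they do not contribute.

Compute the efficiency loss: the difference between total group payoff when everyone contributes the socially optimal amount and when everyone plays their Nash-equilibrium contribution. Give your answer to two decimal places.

316.80 dollars

Each contributed unit returns 3.4/6 = 0.5667 to its contributor — below 1 — so contributing 0 is dominant for every player. At the Nash equilibrium everyone keeps their 22, and the group total is 6 × 22 = 132.
Each contributed unit returns 3.400 to the group as a whole (0.5667 to each of 6 players), which exceeds 1, so the social optimum is full contribution: group total = 3.400 × 132 = 448.80.
Efficiency loss = 448.80 − 132 = 316.80.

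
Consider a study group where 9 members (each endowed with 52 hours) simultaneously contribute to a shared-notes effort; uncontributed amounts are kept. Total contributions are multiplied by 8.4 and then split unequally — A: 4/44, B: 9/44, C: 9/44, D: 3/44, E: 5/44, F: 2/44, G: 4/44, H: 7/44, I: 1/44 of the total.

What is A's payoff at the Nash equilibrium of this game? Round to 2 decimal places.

171.13 hours

Player j's private return per contributed unit is 8.4 × (j's share). Contributing is weakly dominant for j when that share is at least 1/8.4 = 0.1190, and contributing 0 is dominant otherwise.
The shares above 0.1190 belong to B, C and H, contributing 52 each; the remaining 6 contribute 0. Total contributed: 156.
A keeps 52 and receives 8.4 × 156 × 4/44 = 119.13 from the shared-notes effort, for a payoff of 171.13.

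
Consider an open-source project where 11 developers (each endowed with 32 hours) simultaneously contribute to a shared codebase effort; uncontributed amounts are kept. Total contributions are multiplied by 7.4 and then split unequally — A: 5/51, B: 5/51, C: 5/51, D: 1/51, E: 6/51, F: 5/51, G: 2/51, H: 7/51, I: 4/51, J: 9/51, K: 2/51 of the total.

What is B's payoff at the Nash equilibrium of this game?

78.43 hours

Each unit j contributes comes back to j as 7.4 × (j's share), so j prefers to contribute only if that share exceeds 1/7.4 = 0.1351; otherwise keeping the unit dominates.
The shares above 0.1351 belong to H and J, contributing 32 each; the remaining 9 contribute 0. Total contributed: 64.
B keeps 32 and receives 7.4 × 64 × 5/51 = 46.43 from the shared codebase effort, for a payoff of 78.43.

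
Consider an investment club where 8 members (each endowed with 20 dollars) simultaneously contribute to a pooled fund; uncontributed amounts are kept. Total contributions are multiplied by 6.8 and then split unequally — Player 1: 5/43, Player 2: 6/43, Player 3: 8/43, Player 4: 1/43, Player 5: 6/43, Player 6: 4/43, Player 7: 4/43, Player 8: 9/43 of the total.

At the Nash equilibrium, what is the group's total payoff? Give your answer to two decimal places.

392.00 dollars

Player j's private return per contributed unit is 6.8 × (j's share). Contributing is weakly dominant for j when that share is at least 1/6.8 = 0.1471, and contributing 0 is dominant otherwise.
Player 3 and Player 8 clear that bar, contributing 20 each; the remaining 6 contribute 0. Total contributed: 40.
The pooled fund pays out 6.8 × 40 = 272.00 in total (split across the unequal shares, but the aggregate is all that matters for the group sum).
The 6 free-riders keep 20 each, adding 120. Group total = 120 + 272.00 = 392.00.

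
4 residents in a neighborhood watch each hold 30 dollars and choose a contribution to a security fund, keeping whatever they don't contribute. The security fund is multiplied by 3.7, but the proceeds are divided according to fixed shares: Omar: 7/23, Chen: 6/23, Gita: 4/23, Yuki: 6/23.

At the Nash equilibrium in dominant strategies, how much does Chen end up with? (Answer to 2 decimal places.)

A player with share s gets back 3.7·s per unit contributed, so full contribution is dominant for anyone with s > 1/3.7 = 0.2703 and zero contribution is dominant for anyone below.
Only Omar (7/23) clears that bar, contributing 30; the remaining 3 contribute 0. Total contributed: 30.
Chen keeps 30 and receives 3.7 × 30 × 6/23 = 28.96 from the security fund, for a payoff of 58.96.

58.96 dollars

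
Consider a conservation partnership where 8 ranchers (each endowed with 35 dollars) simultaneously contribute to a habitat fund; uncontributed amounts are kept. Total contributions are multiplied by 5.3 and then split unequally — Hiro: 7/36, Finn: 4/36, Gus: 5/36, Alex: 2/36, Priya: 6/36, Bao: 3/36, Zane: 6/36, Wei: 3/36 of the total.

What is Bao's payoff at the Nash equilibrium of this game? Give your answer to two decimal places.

50.46 dollars

For player j, contributing a unit is worthwhile iff 5.3 × (j's share) ≥ 1, i.e. iff j's share is at least 0.1887.
Only Hiro (7/36) clears that bar, contributing 35; the remaining 7 contribute 0. Total contributed: 35.
Bao keeps 35 and receives 5.3 × 35 × 3/36 = 15.46 from the habitat fund, for a payoff of 50.46.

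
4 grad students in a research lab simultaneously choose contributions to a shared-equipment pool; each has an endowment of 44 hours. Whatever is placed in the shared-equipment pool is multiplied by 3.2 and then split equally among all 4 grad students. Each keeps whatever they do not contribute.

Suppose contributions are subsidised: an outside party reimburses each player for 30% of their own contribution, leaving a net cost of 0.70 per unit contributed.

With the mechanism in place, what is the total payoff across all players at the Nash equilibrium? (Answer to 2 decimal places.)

The effective private return per unit is now (3.2/4) / 0.70 = 1.1429 > 1, so every player's dominant strategy flips to full contribution.
At the Nash equilibrium everyone contributes 44. Group total payoff = 4 × (44 × 0.30 + 3.2 × 44) = 616.00.

616.00 hours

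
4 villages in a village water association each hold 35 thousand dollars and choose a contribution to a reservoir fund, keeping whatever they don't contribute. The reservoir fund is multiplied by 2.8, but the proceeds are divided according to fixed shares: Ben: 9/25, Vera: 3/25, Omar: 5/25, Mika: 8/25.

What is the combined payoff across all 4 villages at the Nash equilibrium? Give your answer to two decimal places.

A player with share s gets back 2.8·s per unit contributed, so full contribution is dominant for anyone with s > 1/2.8 = 0.3571 and zero contribution is dominant for anyone below.
Ben alone (share 9/25) is above the threshold, contributing 35; the remaining 3 contribute 0. Total contributed: 35.
The reservoir fund pays out 2.8 × 35 = 98.00 in total (split across the unequal shares, but the aggregate is all that matters for the group sum).
The 3 free-riders keep 35 each, adding 105. Group total = 105 + 98.00 = 203.00.

203.00 thousand dollars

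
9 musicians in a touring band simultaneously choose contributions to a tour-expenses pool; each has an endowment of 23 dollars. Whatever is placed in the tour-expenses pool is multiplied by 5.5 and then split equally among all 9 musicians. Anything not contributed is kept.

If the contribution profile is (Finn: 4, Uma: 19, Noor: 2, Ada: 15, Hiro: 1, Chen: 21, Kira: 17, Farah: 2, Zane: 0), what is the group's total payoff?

Total contributed: 4 + 19 + 2 + 15 + 1 + 21 + 17 + 2 + 0 = 81; total kept: 9 × 23 − 81 = 126.
The tour-expenses pool pays out 5.5 × 81 = 445.50 in aggregate.
Group total = 126 + 445.50 = 571.50.

571.50 dollars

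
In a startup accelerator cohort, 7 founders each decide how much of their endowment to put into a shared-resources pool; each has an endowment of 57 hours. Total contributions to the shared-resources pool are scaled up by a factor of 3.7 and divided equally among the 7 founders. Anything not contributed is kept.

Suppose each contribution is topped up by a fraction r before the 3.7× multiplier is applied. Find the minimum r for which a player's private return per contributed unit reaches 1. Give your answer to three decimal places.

0.892

With matching at rate r, one contributed unit becomes (1 + r) in the shared-resources pool and returns 3.7 × (1 + r) / 7 to the contributor.
Setting this equal to 1: 1 + r = 7/3.7 = 1.8919.
So the minimum matching rate is r = 1.8919 − 1 = 0.892.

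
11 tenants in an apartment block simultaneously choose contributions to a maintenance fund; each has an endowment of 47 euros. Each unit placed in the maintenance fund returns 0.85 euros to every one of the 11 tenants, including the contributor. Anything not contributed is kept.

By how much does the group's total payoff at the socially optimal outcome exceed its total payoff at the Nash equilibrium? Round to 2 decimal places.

4316.95 euros

The private return per contributed unit is 0.85 < 1, so contributing 0 is dominant for every player. At the Nash equilibrium everyone keeps their 47, and the group total is 11 × 47 = 517.
Each contributed unit returns 9.350 to the group as a whole (0.85 to each of 11 players), which exceeds 1, so the social optimum is full contribution: group total = 9.350 × 517 = 4833.95.
Efficiency loss = 4833.95 − 517 = 4316.95.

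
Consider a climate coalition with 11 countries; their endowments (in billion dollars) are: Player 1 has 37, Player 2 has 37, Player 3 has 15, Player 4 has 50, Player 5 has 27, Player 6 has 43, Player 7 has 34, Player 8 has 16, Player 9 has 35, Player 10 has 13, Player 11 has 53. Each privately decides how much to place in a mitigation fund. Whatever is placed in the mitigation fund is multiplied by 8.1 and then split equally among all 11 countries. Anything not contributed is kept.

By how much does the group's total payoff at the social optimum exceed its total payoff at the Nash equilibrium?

The private return per contributed unit is 8.1/11 = 0.7364 < 1 for every player regardless of endowment, so the Nash equilibrium is zero contribution and the group total is Σ E_j = 37 + 37 + 15 + 50 + 27 + 43 + 34 + 16 + 35 + 13 + 53 = 360.
Each contributed unit returns 8.100 to the group, so the social optimum is full contribution by everyone: group total = 8.100 × 360 = 2916.00.
Efficiency loss = (8.100 − 1) × 360 = 2556.00.

2556.00 billion dollars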